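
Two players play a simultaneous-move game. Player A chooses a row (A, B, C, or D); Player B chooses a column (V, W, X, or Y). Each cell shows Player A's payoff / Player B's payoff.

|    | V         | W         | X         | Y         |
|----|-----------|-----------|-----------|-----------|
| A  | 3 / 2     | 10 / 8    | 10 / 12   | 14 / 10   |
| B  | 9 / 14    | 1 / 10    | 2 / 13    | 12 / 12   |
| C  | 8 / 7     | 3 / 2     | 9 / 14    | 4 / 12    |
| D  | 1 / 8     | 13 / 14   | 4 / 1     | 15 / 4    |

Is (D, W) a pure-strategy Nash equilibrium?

Yes

Holding Player B at W: Player A gets 13 from D, versus 10 from A, 1 from B, 3 from C. No profitable deviation for Player A.
Holding Player A at D: Player B gets 14 from W, versus 8 from V, 1 from X, 4 from Y. No profitable deviation for Player B either.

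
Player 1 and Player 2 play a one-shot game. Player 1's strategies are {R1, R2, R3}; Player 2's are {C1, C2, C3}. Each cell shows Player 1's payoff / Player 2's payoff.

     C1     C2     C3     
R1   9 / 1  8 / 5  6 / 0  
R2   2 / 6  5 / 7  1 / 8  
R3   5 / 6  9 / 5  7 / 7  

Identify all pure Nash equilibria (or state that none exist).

(R3, C3)

Find each player's best response to every opponent strategy; NE are the intersections.
Player 1's best responses — vs C1: R1 (payoff 9); vs C2: R3 (payoff 9); vs C3: R3 (payoff 7).
Player 2's best responses — vs R1: C2 (payoff 5); vs R2: C3 (payoff 8); vs R3: C3 (payoff 7).
The only mutual best response is (R3, C3); neither player gains by switching there.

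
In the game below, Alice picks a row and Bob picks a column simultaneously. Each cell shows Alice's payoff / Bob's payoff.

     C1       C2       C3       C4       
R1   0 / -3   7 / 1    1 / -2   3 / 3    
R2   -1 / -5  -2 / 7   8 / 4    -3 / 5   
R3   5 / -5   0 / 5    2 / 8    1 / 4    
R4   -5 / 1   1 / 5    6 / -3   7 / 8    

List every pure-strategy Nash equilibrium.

Check mutual best responses: a cell is a NE iff neither player can gain by unilaterally deviating.
Alice's best responses — vs C1: R3 (payoff 5); vs C2: R1 (payoff 7); vs C3: R2 (payoff 8); vs C4: R4 (payoff 7).
Bob's best responses — vs R1: C4 (payoff 3); vs R2: C2 (payoff 7); vs R3: C3 (payoff 8); vs R4: C4 (payoff 8).
The only mutual best response is (R4, C4); neither player gains by switching there.

(R4, C4)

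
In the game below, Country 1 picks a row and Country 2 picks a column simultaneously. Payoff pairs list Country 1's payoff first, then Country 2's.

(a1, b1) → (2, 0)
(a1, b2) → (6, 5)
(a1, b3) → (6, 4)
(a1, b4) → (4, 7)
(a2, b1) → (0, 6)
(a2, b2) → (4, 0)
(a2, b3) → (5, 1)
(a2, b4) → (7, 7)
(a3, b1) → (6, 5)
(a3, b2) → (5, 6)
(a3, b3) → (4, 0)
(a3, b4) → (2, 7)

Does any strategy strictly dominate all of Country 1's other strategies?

No strictly dominant strategy

A strategy is strictly dominant if it gives Country 1 a strictly higher payoff than every other strategy, against every choice by the opponent.
a1 is not dominant: against b1, a3 gives 6 > 2.
a2 is not dominant: against b1, a1 gives 2 > 0.
a3 is not dominant: against b2, a1 gives 6 > 5.
No single strategy is best against every opponent action.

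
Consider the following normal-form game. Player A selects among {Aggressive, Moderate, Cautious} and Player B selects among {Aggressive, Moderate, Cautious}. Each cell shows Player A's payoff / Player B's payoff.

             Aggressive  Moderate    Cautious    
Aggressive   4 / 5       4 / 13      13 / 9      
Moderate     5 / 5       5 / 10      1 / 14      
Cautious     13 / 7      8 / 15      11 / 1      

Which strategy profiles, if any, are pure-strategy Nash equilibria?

Find each player's best response to every opponent strategy; NE are the intersections.
Player A's best responses — vs Aggressive: Cautious (payoff 13); vs Moderate: Cautious (payoff 8); vs Cautious: Aggressive (payoff 13).
Player B's best responses — vs Aggressive: Moderate (payoff 13); vs Moderate: Cautious (payoff 14); vs Cautious: Moderate (payoff 15).
The only mutual best response is (Cautious, Moderate); neither player gains by switching there.

(Cautious, Moderate)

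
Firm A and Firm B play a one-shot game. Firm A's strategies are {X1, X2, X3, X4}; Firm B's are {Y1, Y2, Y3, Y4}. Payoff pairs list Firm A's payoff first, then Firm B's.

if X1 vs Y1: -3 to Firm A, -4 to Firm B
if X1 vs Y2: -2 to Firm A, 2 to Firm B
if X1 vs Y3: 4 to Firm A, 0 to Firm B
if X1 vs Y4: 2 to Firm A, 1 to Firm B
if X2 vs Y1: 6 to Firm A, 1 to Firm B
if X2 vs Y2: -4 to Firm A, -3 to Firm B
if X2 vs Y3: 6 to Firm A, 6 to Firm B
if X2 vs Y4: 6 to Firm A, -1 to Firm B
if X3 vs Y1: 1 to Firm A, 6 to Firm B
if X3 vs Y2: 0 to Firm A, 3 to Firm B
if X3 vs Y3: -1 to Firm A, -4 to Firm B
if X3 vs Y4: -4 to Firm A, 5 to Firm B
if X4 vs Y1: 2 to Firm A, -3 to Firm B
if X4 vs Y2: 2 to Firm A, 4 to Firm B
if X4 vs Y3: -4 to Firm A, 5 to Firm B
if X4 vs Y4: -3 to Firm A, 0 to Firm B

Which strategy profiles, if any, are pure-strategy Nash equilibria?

Find each player's best response to every opponent strategy; NE are the intersections.
Firm A's best responses — vs Y1: X2 (payoff 6); vs Y2: X4 (payoff 2); vs Y3: X2 (payoff 6); vs Y4: X2 (payoff 6).
Firm B's best responses — vs X1: Y2 (payoff 2); vs X2: Y3 (payoff 6); vs X3: Y1 (payoff 6); vs X4: Y3 (payoff 5).
The only mutual best response is (X2, Y3); neither player gains by switching there.

(X2, Y3)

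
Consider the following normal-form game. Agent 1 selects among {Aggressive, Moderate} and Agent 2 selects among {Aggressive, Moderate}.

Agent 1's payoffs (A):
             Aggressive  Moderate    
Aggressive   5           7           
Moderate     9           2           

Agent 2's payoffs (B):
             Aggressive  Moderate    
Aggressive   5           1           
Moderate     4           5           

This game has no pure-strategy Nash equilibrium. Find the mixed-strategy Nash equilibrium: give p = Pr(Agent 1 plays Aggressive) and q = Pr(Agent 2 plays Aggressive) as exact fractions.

p = 1/5, q = 5/9

In a mixed NE each player is indifferent between their pure strategies, so the opponent's mix sets the indifference.
Agent 2 indifferent between Aggressive and Moderate: p·5 + (1−p)·4 = p·1 + (1−p)·5 ⟹ 4 + 1p = 5 + (-4)p ⟹ p = 1/5.
Agent 1 indifferent between Aggressive and Moderate: q·5 + (1−q)·7 = q·9 + (1−q)·2 ⟹ 7 + (-2)q = 2 + 7q ⟹ q = 5/9.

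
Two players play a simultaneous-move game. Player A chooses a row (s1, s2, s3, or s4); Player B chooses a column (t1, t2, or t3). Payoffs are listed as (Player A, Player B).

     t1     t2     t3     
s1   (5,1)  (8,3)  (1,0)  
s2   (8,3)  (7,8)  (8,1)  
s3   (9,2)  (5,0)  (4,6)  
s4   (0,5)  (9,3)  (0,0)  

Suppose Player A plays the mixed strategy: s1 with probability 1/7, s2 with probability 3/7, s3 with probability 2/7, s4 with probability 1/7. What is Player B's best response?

Player B's best reply maximizes expected payoff against the mix.
t1: (1/7)·1 + (3/7)·3 + (2/7)·2 + (1/7)·5 = 19/7
t2: (1/7)·3 + (3/7)·8 + (2/7)·0 + (1/7)·3 = 30/7
t3: (1/7)·0 + (3/7)·1 + (2/7)·6 + (1/7)·0 = 15/7
Highest expected payoff is 30/7, from t2.

t2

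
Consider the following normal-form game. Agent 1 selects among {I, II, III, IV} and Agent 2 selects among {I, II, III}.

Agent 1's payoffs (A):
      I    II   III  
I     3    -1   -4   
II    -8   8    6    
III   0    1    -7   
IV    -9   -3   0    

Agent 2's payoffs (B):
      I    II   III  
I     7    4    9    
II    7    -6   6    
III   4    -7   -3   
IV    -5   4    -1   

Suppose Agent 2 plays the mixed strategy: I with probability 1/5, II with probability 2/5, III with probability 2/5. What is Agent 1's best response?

II

Agent 1's best reply maximizes expected payoff against the mix.
I: (1/5)·3 + (2/5)·(-1) + (2/5)·(-4) = -7/5
II: (1/5)·(-8) + (2/5)·8 + (2/5)·6 = 4
III: (1/5)·0 + (2/5)·1 + (2/5)·(-7) = -12/5
IV: (1/5)·(-9) + (2/5)·(-3) + (2/5)·0 = -3
Highest expected payoff is 4, from II.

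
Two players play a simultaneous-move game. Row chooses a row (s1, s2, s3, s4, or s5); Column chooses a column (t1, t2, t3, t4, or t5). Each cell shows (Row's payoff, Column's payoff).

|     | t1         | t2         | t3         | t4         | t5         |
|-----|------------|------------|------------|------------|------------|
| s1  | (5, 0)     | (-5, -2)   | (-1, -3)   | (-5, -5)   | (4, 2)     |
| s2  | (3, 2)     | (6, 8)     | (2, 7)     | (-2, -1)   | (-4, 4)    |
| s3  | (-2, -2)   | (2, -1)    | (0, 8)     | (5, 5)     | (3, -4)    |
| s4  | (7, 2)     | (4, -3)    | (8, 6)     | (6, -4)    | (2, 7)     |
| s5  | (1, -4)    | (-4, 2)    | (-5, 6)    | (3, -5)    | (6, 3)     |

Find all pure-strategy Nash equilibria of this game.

(s2, t2)

Find each player's best response to every opponent strategy; NE are the intersections.
Row's best responses — vs t1: s4 (payoff 7); vs t2: s2 (payoff 6); vs t3: s4 (payoff 8); vs t4: s4 (payoff 6); vs t5: s5 (payoff 6).
Column's best responses — vs s1: t5 (payoff 2); vs s2: t2 (payoff 8); vs s3: t3 (payoff 8); vs s4: t5 (payoff 7); vs s5: t3 (payoff 6).
The only mutual best response is (s2, t2); neither player gains by switching there.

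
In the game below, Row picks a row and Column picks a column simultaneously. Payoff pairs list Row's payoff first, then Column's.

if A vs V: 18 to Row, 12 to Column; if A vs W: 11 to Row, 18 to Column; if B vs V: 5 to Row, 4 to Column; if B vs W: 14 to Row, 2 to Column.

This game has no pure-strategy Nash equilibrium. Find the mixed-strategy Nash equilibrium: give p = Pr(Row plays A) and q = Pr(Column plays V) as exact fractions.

In a mixed NE each player is indifferent between their pure strategies, so the opponent's mix sets the indifference.
Column indifferent between V and W: p·12 + (1−p)·4 = p·18 + (1−p)·2 ⟹ 4 + 8p = 2 + 16p ⟹ p = 1/4.
Row indifferent between A and B: q·18 + (1−q)·11 = q·5 + (1−q)·14 ⟹ 11 + 7q = 14 + (-9)q ⟹ q = 3/16.

p = 1/4, q = 3/16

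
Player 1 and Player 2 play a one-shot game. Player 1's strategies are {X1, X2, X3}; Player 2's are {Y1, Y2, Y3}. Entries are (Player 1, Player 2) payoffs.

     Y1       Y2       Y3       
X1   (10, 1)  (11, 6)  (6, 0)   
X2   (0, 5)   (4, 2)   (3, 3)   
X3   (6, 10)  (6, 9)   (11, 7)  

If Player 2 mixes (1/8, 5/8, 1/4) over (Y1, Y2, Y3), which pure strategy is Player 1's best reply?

X1

Compute Player 1's expected payoff from each pure strategy against the given mix.
X1: (1/8)·10 + (5/8)·11 + (1/4)·6 = 77/8
X2: (1/8)·0 + (5/8)·4 + (1/4)·3 = 13/4
X3: (1/8)·6 + (5/8)·6 + (1/4)·11 = 29/4
Highest expected payoff is 77/8, from X1.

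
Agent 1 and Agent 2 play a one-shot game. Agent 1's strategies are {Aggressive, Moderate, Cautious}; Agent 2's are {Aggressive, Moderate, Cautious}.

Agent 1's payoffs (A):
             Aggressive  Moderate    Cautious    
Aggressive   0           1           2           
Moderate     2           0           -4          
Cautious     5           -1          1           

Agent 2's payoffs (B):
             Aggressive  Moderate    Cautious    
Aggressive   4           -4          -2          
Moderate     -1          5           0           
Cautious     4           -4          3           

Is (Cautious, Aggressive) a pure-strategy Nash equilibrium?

Holding Agent 2 at Aggressive: Agent 1 gets 5 from Cautious, versus 0 from Aggressive, 2 from Moderate. No profitable deviation for Agent 1.
Holding Agent 1 at Cautious: Agent 2 gets 4 from Aggressive, versus -4 from Moderate, 3 from Cautious. No profitable deviation for Agent 2 either.

Yes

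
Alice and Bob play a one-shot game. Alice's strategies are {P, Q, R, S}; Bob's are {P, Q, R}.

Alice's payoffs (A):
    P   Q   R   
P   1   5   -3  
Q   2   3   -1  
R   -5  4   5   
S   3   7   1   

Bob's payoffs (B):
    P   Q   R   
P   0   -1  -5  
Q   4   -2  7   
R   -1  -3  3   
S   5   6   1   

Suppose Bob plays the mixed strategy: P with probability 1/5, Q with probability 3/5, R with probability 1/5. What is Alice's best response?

Compute Alice's expected payoff from each pure strategy against the given mix.
P: (1/5)·1 + (3/5)·5 + (1/5)·(-3) = 13/5
Q: (1/5)·2 + (3/5)·3 + (1/5)·(-1) = 2
R: (1/5)·(-5) + (3/5)·4 + (1/5)·5 = 12/5
S: (1/5)·3 + (3/5)·7 + (1/5)·1 = 5
Highest expected payoff is 5, from S.

S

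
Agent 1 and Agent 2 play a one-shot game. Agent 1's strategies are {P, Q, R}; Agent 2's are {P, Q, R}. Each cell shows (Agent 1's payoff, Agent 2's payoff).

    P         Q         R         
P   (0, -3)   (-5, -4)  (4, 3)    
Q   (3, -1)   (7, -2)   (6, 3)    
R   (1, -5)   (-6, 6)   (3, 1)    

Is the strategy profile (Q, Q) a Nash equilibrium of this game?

Holding Agent 2 at Q: Agent 1 gets 7 from Q, versus -5 from P, -6 from R. No profitable deviation for Agent 1.
Holding Agent 1 at Q: Agent 2 gets -2 from Q but could get 3 by switching to R. Agent 2 has a profitable deviation.

No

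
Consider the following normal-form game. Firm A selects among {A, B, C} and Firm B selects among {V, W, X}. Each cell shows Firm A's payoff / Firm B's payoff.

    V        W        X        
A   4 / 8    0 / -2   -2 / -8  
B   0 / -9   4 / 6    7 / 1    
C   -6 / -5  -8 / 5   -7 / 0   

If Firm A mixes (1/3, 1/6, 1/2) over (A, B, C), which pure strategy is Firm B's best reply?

Firm B's best reply maximizes expected payoff against the mix.
V: (1/3)·8 + (1/6)·(-9) + (1/2)·(-5) = -4/3
W: (1/3)·(-2) + (1/6)·6 + (1/2)·5 = 17/6
X: (1/3)·(-8) + (1/6)·1 + (1/2)·0 = -5/2
Highest expected payoff is 17/6, from W.

W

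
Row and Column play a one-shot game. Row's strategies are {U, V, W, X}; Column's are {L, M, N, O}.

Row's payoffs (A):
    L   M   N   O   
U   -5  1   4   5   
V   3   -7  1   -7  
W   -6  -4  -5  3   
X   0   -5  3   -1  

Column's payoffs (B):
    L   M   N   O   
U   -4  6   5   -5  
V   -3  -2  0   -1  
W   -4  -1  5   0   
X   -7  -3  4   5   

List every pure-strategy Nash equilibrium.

(U, M)

A profile is a Nash equilibrium when each player is best-responding to the other.
Row's best responses — vs L: V (payoff 3); vs M: U (payoff 1); vs N: U (payoff 4); vs O: U (payoff 5).
Column's best responses — vs U: M (payoff 6); vs V: N (payoff 0); vs W: N (payoff 5); vs X: O (payoff 5).
The only mutual best response is (U, M); neither player gains by switching there.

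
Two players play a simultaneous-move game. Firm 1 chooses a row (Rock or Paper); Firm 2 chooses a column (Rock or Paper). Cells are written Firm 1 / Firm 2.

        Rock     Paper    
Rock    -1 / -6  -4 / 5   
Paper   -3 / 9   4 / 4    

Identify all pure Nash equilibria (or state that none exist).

A profile is a Nash equilibrium when each player is best-responding to the other.
Firm 1's best responses — vs Rock: Rock (payoff -1); vs Paper: Paper (payoff 4).
Firm 2's best responses — vs Rock: Paper (payoff 5); vs Paper: Rock (payoff 9).
No cell has both players best-responding. For instance, Firm 1's best reply to Rock is Rock, but against Rock Firm 2 prefers Paper over Rock.

None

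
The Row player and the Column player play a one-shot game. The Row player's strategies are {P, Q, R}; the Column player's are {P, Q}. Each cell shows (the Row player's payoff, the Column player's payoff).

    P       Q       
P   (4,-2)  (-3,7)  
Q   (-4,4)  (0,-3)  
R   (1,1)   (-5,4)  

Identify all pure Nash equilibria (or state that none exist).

There is no pure-strategy Nash equilibrium

Find each player's best response to every opponent strategy; NE are the intersections.
The Row player's best responses — vs P: P (payoff 4); vs Q: Q (payoff 0).
The Column player's best responses — vs P: Q (payoff 7); vs Q: P (payoff 4); vs R: Q (payoff 4).
No cell has both players best-responding. For instance, the Row player's best reply to Q is Q, but against Q the Column player prefers P over Q.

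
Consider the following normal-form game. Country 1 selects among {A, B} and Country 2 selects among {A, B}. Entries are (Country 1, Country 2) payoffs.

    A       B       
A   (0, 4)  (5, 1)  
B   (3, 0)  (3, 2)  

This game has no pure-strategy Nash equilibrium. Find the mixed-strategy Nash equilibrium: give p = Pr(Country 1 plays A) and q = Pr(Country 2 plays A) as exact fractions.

Each player's mixing probability is pinned down by making the *other* player indifferent.
Country 2 indifferent between A and B: p·4 + (1−p)·0 = p·1 + (1−p)·2 ⟹ 0 + 4p = 2 + (-1)p ⟹ p = 2/5.
Country 1 indifferent between A and B: q·0 + (1−q)·5 = q·3 + (1−q)·3 ⟹ 5 + (-5)q = 3 + 0q ⟹ q = 2/5.

p = 2/5, q = 2/5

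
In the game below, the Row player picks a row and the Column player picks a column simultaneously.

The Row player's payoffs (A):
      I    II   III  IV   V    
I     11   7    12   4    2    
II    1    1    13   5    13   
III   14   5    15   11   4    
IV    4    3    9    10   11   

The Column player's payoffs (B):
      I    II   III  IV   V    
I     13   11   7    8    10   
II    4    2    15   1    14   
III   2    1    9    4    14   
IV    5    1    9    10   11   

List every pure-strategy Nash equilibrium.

There is no pure-strategy Nash equilibrium

Check mutual best responses: a cell is a NE iff neither player can gain by unilaterally deviating.
The Row player's best responses — vs I: III (payoff 14); vs II: I (payoff 7); vs III: III (payoff 15); vs IV: III (payoff 11); vs V: II (payoff 13).
The Column player's best responses — vs I: I (payoff 13); vs II: III (payoff 15); vs III: V (payoff 14); vs IV: V (payoff 11).
No cell has both players best-responding. For instance, the Row player's best reply to I is III, but against III the Column player prefers V over I.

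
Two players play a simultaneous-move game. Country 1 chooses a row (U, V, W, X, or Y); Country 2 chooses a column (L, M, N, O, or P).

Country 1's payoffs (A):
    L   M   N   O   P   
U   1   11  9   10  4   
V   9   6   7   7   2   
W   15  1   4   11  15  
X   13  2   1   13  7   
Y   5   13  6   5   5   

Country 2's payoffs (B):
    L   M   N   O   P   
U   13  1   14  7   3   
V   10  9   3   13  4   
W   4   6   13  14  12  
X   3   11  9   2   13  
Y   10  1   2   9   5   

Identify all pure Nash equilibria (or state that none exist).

(U, N)

Find each player's best response to every opponent strategy; NE are the intersections.
Country 1's best responses — vs L: W (payoff 15); vs M: Y (payoff 13); vs N: U (payoff 9); vs O: X (payoff 13); vs P: W (payoff 15).
Country 2's best responses — vs U: N (payoff 14); vs V: O (payoff 13); vs W: O (payoff 14); vs X: P (payoff 13); vs Y: L (payoff 10).
The only mutual best response is (U, N); neither player gains by switching there.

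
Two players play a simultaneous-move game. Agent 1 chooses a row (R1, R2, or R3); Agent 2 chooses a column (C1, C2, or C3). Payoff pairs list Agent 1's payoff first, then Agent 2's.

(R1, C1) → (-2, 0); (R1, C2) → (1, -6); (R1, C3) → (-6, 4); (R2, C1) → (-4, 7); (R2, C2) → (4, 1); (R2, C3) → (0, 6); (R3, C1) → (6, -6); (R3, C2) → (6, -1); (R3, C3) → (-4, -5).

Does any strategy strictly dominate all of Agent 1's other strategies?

No strictly dominant strategy

Check whether one of Agent 1's strategies beats all alternatives regardless of what the opponent does.
R1 is not dominant: against C1, R3 gives 6 > -2.
R2 is not dominant: against C1, R1 gives -2 > -4.
R3 is not dominant: against C3, R2 gives 0 > -4.
No single strategy is best against every opponent action.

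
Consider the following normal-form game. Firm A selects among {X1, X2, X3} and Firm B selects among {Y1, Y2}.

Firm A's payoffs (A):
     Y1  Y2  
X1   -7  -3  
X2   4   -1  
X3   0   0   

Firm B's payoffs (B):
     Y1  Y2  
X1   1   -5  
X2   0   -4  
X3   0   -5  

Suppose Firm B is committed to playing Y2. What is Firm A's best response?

X3

With Firm B fixed at Y2, Firm A's payoffs are: X1 → -3, X2 → -1, X3 → 0.
The maximum is 0, achieved by X3.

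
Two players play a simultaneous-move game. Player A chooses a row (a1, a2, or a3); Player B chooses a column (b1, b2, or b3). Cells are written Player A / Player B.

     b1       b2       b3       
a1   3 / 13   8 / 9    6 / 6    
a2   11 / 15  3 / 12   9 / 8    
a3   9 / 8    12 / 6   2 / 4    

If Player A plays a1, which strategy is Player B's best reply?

With Player A fixed at a1, Player B's payoffs are: b1 → 13, b2 → 9, b3 → 6.
The maximum is 13, achieved by b1.

b1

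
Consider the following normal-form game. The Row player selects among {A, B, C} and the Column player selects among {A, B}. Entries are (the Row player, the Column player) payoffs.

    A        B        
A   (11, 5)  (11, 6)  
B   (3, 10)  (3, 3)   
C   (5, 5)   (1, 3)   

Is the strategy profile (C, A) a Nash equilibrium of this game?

No

Holding the Column player at A: the Row player gets 5 from C but could get 11 by switching to A. The Row player has a profitable deviation.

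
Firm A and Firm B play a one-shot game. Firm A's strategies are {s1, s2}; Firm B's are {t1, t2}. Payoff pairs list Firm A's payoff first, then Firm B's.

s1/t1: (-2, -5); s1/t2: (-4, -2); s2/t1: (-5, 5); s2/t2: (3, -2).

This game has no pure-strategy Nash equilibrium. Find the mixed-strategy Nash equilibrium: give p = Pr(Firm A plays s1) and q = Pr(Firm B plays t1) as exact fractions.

p = 7/10, q = 7/10

In a mixed NE each player is indifferent between their pure strategies, so the opponent's mix sets the indifference.
Firm B indifferent between t1 and t2: p·(-5) + (1−p)·5 = p·(-2) + (1−p)·(-2) ⟹ 5 + (-10)p = (-2) + 0p ⟹ p = 7/10.
Firm A indifferent between s1 and s2: q·(-2) + (1−q)·(-4) = q·(-5) + (1−q)·3 ⟹ (-4) + 2q = 3 + (-8)q ⟹ q = 7/10.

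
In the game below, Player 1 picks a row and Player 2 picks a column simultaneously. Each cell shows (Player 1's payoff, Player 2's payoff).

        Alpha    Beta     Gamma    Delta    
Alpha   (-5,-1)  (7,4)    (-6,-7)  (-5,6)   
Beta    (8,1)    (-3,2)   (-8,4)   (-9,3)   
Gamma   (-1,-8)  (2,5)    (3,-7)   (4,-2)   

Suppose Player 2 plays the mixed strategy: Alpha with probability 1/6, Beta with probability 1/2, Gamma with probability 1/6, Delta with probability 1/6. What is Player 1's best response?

Player 1's best reply maximizes expected payoff against the mix.
Alpha: (1/6)·(-5) + (1/2)·7 + (1/6)·(-6) + (1/6)·(-5) = 5/6
Beta: (1/6)·8 + (1/2)·(-3) + (1/6)·(-8) + (1/6)·(-9) = -3
Gamma: (1/6)·(-1) + (1/2)·2 + (1/6)·3 + (1/6)·4 = 2
Highest expected payoff is 2, from Gamma.

Gamma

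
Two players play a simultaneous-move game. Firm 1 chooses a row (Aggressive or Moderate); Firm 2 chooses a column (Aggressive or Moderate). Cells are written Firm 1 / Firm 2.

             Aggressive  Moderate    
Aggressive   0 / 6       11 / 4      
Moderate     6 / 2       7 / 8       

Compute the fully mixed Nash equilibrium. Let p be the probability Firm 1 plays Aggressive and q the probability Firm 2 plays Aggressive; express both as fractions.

In a mixed NE each player is indifferent between their pure strategies, so the opponent's mix sets the indifference.
Firm 2 indifferent between Aggressive and Moderate: p·6 + (1−p)·2 = p·4 + (1−p)·8 ⟹ 2 + 4p = 8 + (-4)p ⟹ p = 3/4.
Firm 1 indifferent between Aggressive and Moderate: q·0 + (1−q)·11 = q·6 + (1−q)·7 ⟹ 11 + (-11)q = 7 + (-1)q ⟹ q = 2/5.

p = 3/4, q = 2/5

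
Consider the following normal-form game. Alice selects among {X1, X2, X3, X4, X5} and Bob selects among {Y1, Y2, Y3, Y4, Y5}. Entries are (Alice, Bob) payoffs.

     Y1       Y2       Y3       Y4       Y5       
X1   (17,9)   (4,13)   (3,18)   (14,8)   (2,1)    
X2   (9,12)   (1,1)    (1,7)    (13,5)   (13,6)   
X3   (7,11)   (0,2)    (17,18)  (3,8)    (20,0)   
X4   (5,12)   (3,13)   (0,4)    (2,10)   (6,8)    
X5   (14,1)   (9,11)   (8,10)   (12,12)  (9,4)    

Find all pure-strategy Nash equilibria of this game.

(X3, Y3)

A profile is a Nash equilibrium when each player is best-responding to the other.
Alice's best responses — vs Y1: X1 (payoff 17); vs Y2: X5 (payoff 9); vs Y3: X3 (payoff 17); vs Y4: X1 (payoff 14); vs Y5: X3 (payoff 20).
Bob's best responses — vs X1: Y3 (payoff 18); vs X2: Y1 (payoff 12); vs X3: Y3 (payoff 18); vs X4: Y2 (payoff 13); vs X5: Y4 (payoff 12).
The only mutual best response is (X3, Y3); neither player gains by switching there.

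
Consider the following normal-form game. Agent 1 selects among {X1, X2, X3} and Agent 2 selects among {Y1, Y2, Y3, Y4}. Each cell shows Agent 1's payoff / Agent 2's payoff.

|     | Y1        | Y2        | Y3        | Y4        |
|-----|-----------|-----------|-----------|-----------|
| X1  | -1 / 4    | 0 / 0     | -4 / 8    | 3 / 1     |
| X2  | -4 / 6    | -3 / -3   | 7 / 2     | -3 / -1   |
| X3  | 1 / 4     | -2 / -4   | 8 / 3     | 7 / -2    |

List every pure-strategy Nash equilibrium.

Check mutual best responses: a cell is a NE iff neither player can gain by unilaterally deviating.
Agent 1's best responses — vs Y1: X3 (payoff 1); vs Y2: X1 (payoff 0); vs Y3: X3 (payoff 8); vs Y4: X3 (payoff 7).
Agent 2's best responses — vs X1: Y3 (payoff 8); vs X2: Y1 (payoff 6); vs X3: Y1 (payoff 4).
The only mutual best response is (X3, Y1); neither player gains by switching there.

(X3, Y1)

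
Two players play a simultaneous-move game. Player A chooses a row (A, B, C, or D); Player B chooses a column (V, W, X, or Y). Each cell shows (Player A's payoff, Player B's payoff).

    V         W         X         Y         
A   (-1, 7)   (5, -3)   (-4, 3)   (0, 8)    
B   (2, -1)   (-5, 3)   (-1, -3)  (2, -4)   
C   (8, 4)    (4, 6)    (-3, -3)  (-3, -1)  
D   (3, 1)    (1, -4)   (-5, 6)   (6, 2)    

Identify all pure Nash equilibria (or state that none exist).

Check mutual best responses: a cell is a NE iff neither player can gain by unilaterally deviating.
Player A's best responses — vs V: C (payoff 8); vs W: A (payoff 5); vs X: B (payoff -1); vs Y: D (payoff 6).
Player B's best responses — vs A: Y (payoff 8); vs B: W (payoff 3); vs C: W (payoff 6); vs D: X (payoff 6).
No cell has both players best-responding. For instance, Player A's best reply to Y is D, but against D Player B prefers X over Y.

None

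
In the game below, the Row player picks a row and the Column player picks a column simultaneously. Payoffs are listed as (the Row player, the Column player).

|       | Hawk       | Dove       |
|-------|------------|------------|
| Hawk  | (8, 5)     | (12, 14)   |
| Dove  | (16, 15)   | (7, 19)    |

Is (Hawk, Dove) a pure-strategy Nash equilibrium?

Yes

Holding the Column player at Dove: the Row player gets 12 from Hawk, versus 7 from Dove. No profitable deviation for the Row player.
Holding the Row player at Hawk: the Column player gets 14 from Dove, versus 5 from Hawk. No profitable deviation for the Column player either.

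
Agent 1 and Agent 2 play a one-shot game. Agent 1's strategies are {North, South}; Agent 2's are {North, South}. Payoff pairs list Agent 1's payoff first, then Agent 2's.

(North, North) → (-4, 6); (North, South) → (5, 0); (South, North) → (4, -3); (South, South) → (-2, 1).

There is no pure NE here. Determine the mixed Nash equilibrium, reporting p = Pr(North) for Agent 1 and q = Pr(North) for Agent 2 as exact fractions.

In a mixed NE each player is indifferent between their pure strategies, so the opponent's mix sets the indifference.
Agent 2 indifferent between North and South: p·6 + (1−p)·(-3) = p·0 + (1−p)·1 ⟹ (-3) + 9p = 1 + (-1)p ⟹ p = 2/5.
Agent 1 indifferent between North and South: q·(-4) + (1−q)·5 = q·4 + (1−q)·(-2) ⟹ 5 + (-9)q = (-2) + 6q ⟹ q = 7/15.

p = 2/5, q = 7/15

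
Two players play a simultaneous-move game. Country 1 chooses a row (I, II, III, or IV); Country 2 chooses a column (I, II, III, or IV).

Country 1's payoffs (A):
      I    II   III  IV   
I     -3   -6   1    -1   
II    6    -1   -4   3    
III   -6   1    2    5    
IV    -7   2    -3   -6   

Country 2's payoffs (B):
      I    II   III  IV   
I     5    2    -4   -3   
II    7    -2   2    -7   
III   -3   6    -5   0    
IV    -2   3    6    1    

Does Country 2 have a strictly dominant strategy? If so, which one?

Check whether one of Country 2's strategies beats all alternatives regardless of what the opponent does.
I is not dominant: against III, II gives 6 > -3.
II is not dominant: against I, I gives 5 > 2.
III is not dominant: against I, I gives 5 > -4.
IV is not dominant: against I, I gives 5 > -3.
No single strategy is best against every opponent action.

No strictly dominant strategy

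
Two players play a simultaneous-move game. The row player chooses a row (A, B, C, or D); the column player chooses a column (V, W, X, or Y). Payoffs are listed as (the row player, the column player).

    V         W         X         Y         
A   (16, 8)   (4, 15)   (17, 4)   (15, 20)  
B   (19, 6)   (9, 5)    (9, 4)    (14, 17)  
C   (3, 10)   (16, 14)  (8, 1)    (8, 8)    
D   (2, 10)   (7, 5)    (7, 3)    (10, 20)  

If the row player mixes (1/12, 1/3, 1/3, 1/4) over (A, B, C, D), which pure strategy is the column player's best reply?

Y

The column player's best reply maximizes expected payoff against the mix.
V: (1/12)·8 + (1/3)·6 + (1/3)·10 + (1/4)·10 = 17/2
W: (1/12)·15 + (1/3)·5 + (1/3)·14 + (1/4)·5 = 53/6
X: (1/12)·4 + (1/3)·4 + (1/3)·1 + (1/4)·3 = 11/4
Y: (1/12)·20 + (1/3)·17 + (1/3)·8 + (1/4)·20 = 15
Highest expected payoff is 15, from Y.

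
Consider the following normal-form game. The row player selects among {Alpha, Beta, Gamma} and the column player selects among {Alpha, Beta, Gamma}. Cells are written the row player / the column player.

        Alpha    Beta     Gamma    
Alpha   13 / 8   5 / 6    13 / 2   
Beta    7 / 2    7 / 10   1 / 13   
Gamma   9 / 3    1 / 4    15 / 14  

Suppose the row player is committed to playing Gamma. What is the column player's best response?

With the row player fixed at Gamma, the column player's payoffs are: Alpha → 3, Beta → 4, Gamma → 14.
The maximum is 14, achieved by Gamma.

Gamma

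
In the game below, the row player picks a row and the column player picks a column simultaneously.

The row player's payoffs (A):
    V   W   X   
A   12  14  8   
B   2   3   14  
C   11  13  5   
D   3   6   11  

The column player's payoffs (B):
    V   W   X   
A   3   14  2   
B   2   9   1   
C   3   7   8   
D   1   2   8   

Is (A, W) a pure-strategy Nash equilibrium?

Holding the column player at W: the row player gets 14 from A, versus 3 from B, 13 from C, 6 from D. No profitable deviation for the row player.
Holding the row player at A: the column player gets 14 from W, versus 3 from V, 2 from X. No profitable deviation for the column player either.

Yes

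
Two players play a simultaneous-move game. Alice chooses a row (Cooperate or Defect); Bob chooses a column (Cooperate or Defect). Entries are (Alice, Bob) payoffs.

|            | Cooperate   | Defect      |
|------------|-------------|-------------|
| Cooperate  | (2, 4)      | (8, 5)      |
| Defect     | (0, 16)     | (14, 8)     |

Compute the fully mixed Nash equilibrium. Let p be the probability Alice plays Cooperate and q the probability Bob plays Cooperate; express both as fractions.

In a mixed NE each player is indifferent between their pure strategies, so the opponent's mix sets the indifference.
Bob indifferent between Cooperate and Defect: p·4 + (1−p)·16 = p·5 + (1−p)·8 ⟹ 16 + (-12)p = 8 + (-3)p ⟹ p = 8/9.
Alice indifferent between Cooperate and Defect: q·2 + (1−q)·8 = q·0 + (1−q)·14 ⟹ 8 + (-6)q = 14 + (-14)q ⟹ q = 3/4.

p = 8/9, q = 3/4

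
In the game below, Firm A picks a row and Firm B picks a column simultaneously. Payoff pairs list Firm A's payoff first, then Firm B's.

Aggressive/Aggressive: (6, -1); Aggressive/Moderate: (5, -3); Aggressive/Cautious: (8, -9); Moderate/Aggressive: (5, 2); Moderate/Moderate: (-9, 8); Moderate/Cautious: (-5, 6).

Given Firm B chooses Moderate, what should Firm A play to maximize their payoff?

With Firm B fixed at Moderate, Firm A's payoffs are: Aggressive → 5, Moderate → -9.
The maximum is 5, achieved by Aggressive.

Aggressive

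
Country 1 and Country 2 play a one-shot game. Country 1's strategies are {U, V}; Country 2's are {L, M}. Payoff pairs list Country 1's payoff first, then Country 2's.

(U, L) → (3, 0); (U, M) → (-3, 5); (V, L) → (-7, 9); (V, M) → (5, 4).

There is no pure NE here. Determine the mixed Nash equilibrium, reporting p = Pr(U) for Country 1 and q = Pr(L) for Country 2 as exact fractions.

In a mixed NE each player is indifferent between their pure strategies, so the opponent's mix sets the indifference.
Country 2 indifferent between L and M: p·0 + (1−p)·9 = p·5 + (1−p)·4 ⟹ 9 + (-9)p = 4 + 1p ⟹ p = 1/2.
Country 1 indifferent between U and V: q·3 + (1−q)·(-3) = q·(-7) + (1−q)·5 ⟹ (-3) + 6q = 5 + (-12)q ⟹ q = 4/9.

p = 1/2, q = 4/9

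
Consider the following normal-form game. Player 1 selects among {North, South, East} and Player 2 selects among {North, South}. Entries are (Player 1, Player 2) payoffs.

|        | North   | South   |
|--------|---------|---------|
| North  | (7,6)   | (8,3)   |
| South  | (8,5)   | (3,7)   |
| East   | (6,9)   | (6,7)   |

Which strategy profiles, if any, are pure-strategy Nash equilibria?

A profile is a Nash equilibrium when each player is best-responding to the other.
Player 1's best responses — vs North: South (payoff 8); vs South: North (payoff 8).
Player 2's best responses — vs North: North (payoff 6); vs South: South (payoff 7); vs East: North (payoff 9).
No cell has both players best-responding. For instance, Player 1's best reply to South is North, but against North Player 2 prefers North over South.

None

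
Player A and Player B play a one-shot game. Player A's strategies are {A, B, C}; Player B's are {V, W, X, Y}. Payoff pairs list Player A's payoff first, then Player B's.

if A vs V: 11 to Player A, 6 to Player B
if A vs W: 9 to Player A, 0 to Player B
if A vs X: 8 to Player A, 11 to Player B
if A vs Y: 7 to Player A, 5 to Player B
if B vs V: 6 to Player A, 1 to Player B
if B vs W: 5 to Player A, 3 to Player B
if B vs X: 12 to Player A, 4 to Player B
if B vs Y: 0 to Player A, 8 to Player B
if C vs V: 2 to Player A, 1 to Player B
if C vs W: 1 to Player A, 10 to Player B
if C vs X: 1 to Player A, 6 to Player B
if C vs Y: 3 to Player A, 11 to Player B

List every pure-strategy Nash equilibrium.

No pure-strategy Nash equilibrium

Find each player's best response to every opponent strategy; NE are the intersections.
Player A's best responses — vs V: A (payoff 11); vs W: A (payoff 9); vs X: B (payoff 12); vs Y: A (payoff 7).
Player B's best responses — vs A: X (payoff 11); vs B: Y (payoff 8); vs C: Y (payoff 11).
No cell has both players best-responding. For instance, Player A's best reply to Y is A, but against A Player B prefers X over Y.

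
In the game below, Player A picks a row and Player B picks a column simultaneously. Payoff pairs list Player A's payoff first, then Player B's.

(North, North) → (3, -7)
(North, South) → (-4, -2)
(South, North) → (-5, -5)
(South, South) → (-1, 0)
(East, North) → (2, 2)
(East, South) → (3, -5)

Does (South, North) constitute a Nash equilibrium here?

Holding Player B at North: Player A gets -5 from South but could get 3 by switching to North. Player A has a profitable deviation.

No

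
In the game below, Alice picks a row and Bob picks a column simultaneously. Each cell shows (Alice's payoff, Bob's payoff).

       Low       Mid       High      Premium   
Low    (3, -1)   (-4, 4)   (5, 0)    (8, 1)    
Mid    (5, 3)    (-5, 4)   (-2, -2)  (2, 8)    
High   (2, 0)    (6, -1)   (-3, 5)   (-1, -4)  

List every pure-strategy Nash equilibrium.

There is no pure-strategy Nash equilibrium

Check mutual best responses: a cell is a NE iff neither player can gain by unilaterally deviating.
Alice's best responses — vs Low: Mid (payoff 5); vs Mid: High (payoff 6); vs High: Low (payoff 5); vs Premium: Low (payoff 8).
Bob's best responses — vs Low: Mid (payoff 4); vs Mid: Premium (payoff 8); vs High: High (payoff 5).
No cell has both players best-responding. For instance, Alice's best reply to High is Low, but against Low Bob prefers Mid over High.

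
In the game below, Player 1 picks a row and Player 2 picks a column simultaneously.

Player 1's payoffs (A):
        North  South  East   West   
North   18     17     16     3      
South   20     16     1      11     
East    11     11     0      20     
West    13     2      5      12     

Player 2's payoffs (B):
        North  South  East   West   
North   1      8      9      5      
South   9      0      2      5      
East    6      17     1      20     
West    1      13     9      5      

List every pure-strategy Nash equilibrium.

Check mutual best responses: a cell is a NE iff neither player can gain by unilaterally deviating.
Player 1's best responses — vs North: South (payoff 20); vs South: North (payoff 17); vs East: North (payoff 16); vs West: East (payoff 20).
Player 2's best responses — vs North: East (payoff 9); vs South: North (payoff 9); vs East: West (payoff 20); vs West: South (payoff 13).
Mutual best responses occur at (North, East), (South, North), and (East, West); at each, neither player gains by switching.

(North, East), (South, North), and (East, West)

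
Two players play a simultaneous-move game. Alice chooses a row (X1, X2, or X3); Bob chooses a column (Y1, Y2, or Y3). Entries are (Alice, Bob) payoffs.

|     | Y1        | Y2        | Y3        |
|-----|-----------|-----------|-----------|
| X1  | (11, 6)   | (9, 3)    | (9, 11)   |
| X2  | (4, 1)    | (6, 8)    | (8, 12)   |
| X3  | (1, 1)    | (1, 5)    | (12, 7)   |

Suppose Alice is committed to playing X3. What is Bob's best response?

Y3

With Alice fixed at X3, Bob's payoffs are: Y1 → 1, Y2 → 5, Y3 → 7.
The maximum is 7, achieved by Y3.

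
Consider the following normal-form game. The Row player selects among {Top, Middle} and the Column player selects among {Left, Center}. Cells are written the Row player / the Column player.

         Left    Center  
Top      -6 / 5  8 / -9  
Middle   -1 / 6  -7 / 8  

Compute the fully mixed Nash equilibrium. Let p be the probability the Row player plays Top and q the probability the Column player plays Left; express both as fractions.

Each player's mixing probability is pinned down by making the *other* player indifferent.
The Column player indifferent between Left and Center: p·5 + (1−p)·6 = p·(-9) + (1−p)·8 ⟹ 6 + (-1)p = 8 + (-17)p ⟹ p = 1/8.
The Row player indifferent between Top and Middle: q·(-6) + (1−q)·8 = q·(-1) + (1−q)·(-7) ⟹ 8 + (-14)q = (-7) + 6q ⟹ q = 3/4.

p = 1/8, q = 3/4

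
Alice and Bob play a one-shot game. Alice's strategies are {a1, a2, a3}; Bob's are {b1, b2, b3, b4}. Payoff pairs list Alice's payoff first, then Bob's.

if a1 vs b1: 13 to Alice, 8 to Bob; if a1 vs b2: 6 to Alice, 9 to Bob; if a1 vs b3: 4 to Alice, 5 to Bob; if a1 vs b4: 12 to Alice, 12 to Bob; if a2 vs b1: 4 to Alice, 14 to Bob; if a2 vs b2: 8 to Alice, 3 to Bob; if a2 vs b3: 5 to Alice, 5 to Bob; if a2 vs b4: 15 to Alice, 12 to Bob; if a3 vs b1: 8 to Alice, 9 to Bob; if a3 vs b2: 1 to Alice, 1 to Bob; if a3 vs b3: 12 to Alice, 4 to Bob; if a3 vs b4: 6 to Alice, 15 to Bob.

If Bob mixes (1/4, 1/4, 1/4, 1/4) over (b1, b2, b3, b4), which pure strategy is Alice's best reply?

Compute Alice's expected payoff from each pure strategy against the given mix.
a1: (1/4)·13 + (1/4)·6 + (1/4)·4 + (1/4)·12 = 35/4
a2: (1/4)·4 + (1/4)·8 + (1/4)·5 + (1/4)·15 = 8
a3: (1/4)·8 + (1/4)·1 + (1/4)·12 + (1/4)·6 = 27/4
Highest expected payoff is 35/4, from a1.

a1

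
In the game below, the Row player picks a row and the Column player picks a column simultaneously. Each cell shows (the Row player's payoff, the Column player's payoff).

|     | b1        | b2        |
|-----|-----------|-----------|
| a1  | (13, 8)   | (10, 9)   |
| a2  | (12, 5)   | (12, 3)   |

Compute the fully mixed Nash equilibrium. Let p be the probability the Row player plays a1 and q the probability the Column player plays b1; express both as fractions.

In a mixed NE each player is indifferent between their pure strategies, so the opponent's mix sets the indifference.
The Column player indifferent between b1 and b2: p·8 + (1−p)·5 = p·9 + (1−p)·3 ⟹ 5 + 3p = 3 + 6p ⟹ p = 2/3.
The Row player indifferent between a1 and a2: q·13 + (1−q)·10 = q·12 + (1−q)·12 ⟹ 10 + 3q = 12 + 0q ⟹ q = 2/3.

p = 2/3, q = 2/3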